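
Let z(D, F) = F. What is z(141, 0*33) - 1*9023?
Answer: -9023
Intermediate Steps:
z(141, 0*33) - 1*9023 = 0*33 - 1*9023 = 0 - 9023 = -9023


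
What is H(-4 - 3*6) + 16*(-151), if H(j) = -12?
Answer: -2428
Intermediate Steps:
H(-4 - 3*6) + 16*(-151) = -12 + 16*(-151) = -12 - 2416 = -2428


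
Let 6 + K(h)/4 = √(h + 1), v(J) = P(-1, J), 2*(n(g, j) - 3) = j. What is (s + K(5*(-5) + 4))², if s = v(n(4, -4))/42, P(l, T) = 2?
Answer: 111889/441 - 8048*I*√5/21 ≈ 253.72 - 856.95*I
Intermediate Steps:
n(g, j) = 3 + j/2
v(J) = 2
s = 1/21 (s = 2/42 = 2*(1/42) = 1/21 ≈ 0.047619)
K(h) = -24 + 4*√(1 + h) (K(h) = -24 + 4*√(h + 1) = -24 + 4*√(1 + h))
(s + K(5*(-5) + 4))² = (1/21 + (-24 + 4*√(1 + (5*(-5) + 4))))² = (1/21 + (-24 + 4*√(1 + (-25 + 4))))² = (1/21 + (-24 + 4*√(1 - 21)))² = (1/21 + (-24 + 4*√(-20)))² = (1/21 + (-24 + 4*(2*I*√5)))² = (1/21 + (-24 + 8*I*√5))² = (-503/21 + 8*I*√5)²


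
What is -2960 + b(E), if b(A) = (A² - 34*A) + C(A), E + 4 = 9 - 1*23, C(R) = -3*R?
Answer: -1970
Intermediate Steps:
E = -18 (E = -4 + (9 - 1*23) = -4 + (9 - 23) = -4 - 14 = -18)
b(A) = A² - 37*A (b(A) = (A² - 34*A) - 3*A = A² - 37*A)
-2960 + b(E) = -2960 - 18*(-37 - 18) = -2960 - 18*(-55) = -2960 + 990 = -1970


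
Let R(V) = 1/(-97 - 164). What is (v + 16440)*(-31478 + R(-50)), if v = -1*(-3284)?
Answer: -162047630516/261 ≈ -6.2087e+8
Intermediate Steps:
v = 3284
R(V) = -1/261 (R(V) = 1/(-261) = -1/261)
(v + 16440)*(-31478 + R(-50)) = (3284 + 16440)*(-31478 - 1/261) = 19724*(-8215759/261) = -162047630516/261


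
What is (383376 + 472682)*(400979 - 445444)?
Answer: -38064618970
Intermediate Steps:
(383376 + 472682)*(400979 - 445444) = 856058*(-44465) = -38064618970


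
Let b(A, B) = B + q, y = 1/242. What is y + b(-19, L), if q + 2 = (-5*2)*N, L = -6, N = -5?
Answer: 10165/242 ≈ 42.004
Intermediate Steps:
q = 48 (q = -2 - 5*2*(-5) = -2 - 10*(-5) = -2 + 50 = 48)
y = 1/242 ≈ 0.0041322
b(A, B) = 48 + B (b(A, B) = B + 48 = 48 + B)
y + b(-19, L) = 1/242 + (48 - 6) = 1/242 + 42 = 10165/242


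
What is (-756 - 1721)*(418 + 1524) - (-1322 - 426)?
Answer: -4808586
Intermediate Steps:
(-756 - 1721)*(418 + 1524) - (-1322 - 426) = -2477*1942 - 1*(-1748) = -4810334 + 1748 = -4808586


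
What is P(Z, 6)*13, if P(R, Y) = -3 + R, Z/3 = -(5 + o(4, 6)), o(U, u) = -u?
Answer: 0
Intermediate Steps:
Z = 3 (Z = 3*(-(5 - 1*6)) = 3*(-(5 - 6)) = 3*(-1*(-1)) = 3*1 = 3)
P(Z, 6)*13 = (-3 + 3)*13 = 0*13 = 0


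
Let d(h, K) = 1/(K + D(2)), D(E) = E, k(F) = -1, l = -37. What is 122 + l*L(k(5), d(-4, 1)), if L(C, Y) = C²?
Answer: 85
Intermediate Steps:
d(h, K) = 1/(2 + K) (d(h, K) = 1/(K + 2) = 1/(2 + K))
122 + l*L(k(5), d(-4, 1)) = 122 - 37*(-1)² = 122 - 37*1 = 122 - 37 = 85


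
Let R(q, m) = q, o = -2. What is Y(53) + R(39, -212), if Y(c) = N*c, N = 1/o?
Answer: 25/2 ≈ 12.500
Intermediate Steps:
N = -1/2 (N = 1/(-2) = -1/2 ≈ -0.50000)
Y(c) = -c/2
Y(53) + R(39, -212) = -1/2*53 + 39 = -53/2 + 39 = 25/2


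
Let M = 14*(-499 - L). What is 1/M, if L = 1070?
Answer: -1/21966 ≈ -4.5525e-5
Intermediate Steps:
M = -21966 (M = 14*(-499 - 1*1070) = 14*(-499 - 1070) = 14*(-1569) = -21966)
1/M = 1/(-21966) = -1/21966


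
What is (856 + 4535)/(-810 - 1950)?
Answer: -1797/920 ≈ -1.9533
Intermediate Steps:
(856 + 4535)/(-810 - 1950) = 5391/(-2760) = 5391*(-1/2760) = -1797/920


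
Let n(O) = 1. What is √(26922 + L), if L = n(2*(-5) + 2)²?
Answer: √26923 ≈ 164.08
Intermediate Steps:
L = 1 (L = 1² = 1)
√(26922 + L) = √(26922 + 1) = √26923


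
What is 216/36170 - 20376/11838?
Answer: -61203576/35681705 ≈ -1.7153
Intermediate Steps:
216/36170 - 20376/11838 = 216*(1/36170) - 20376*1/11838 = 108/18085 - 3396/1973 = -61203576/35681705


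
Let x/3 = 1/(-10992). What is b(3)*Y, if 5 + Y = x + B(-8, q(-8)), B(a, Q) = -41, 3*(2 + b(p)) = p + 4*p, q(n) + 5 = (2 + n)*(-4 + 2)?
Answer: -505635/3664 ≈ -138.00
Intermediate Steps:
q(n) = -9 - 2*n (q(n) = -5 + (2 + n)*(-4 + 2) = -5 + (2 + n)*(-2) = -5 + (-4 - 2*n) = -9 - 2*n)
b(p) = -2 + 5*p/3 (b(p) = -2 + (p + 4*p)/3 = -2 + (5*p)/3 = -2 + 5*p/3)
x = -1/3664 (x = 3/(-10992) = 3*(-1/10992) = -1/3664 ≈ -0.00027293)
Y = -168545/3664 (Y = -5 + (-1/3664 - 41) = -5 - 150225/3664 = -168545/3664 ≈ -46.000)
b(3)*Y = (-2 + (5/3)*3)*(-168545/3664) = (-2 + 5)*(-168545/3664) = 3*(-168545/3664) = -505635/3664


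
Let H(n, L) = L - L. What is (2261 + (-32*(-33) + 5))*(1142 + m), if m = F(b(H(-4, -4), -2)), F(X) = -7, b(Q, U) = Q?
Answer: 3770470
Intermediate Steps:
H(n, L) = 0
m = -7
(2261 + (-32*(-33) + 5))*(1142 + m) = (2261 + (-32*(-33) + 5))*(1142 - 7) = (2261 + (1056 + 5))*1135 = (2261 + 1061)*1135 = 3322*1135 = 3770470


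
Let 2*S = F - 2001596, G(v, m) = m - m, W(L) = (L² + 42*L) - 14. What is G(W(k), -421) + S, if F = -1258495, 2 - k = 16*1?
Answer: -3260091/2 ≈ -1.6300e+6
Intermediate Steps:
k = -14 (k = 2 - 16 = -14)
W(L) = -14 + L² + 42*L
G(v, m) = 0
S = -3260091/2 (S = (-1258495 - 2001596)/2 = (½)*(-3260091) = -3260091/2 ≈ -1.6300e+6)
G(W(k), -421) + S = 0 - 3260091/2 = -3260091/2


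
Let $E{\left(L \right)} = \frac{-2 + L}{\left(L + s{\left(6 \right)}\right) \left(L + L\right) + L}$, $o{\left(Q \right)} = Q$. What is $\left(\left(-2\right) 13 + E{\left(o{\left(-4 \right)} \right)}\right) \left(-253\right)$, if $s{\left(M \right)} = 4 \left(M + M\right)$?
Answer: $\frac{1170125}{178} \approx 6573.7$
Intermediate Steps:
$s{\left(M \right)} = 8 M$ ($s{\left(M \right)} = 4 \cdot 2 M = 8 M$)
$E{\left(L \right)} = \frac{-2 + L}{L + 2 L \left(48 + L\right)}$ ($E{\left(L \right)} = \frac{-2 + L}{\left(L + 8 \cdot 6\right) \left(L + L\right) + L} = \frac{-2 + L}{\left(L + 48\right) 2 L + L} = \frac{-2 + L}{\left(48 + L\right) 2 L + L} = \frac{-2 + L}{2 L \left(48 + L\right) + L} = \frac{-2 + L}{L + 2 L \left(48 + L\right)}$)
$\left(\left(-2\right) 13 + E{\left(o{\left(-4 \right)} \right)}\right) \left(-253\right) = \left(\left(-2\right) 13 + \frac{-2 - 4}{\left(-4\right) \left(97 + 2 \left(-4\right)\right)}\right) \left(-253\right) = \left(-26 - \frac{1}{4} \frac{1}{97 - 8} \left(-6\right)\right) \left(-253\right) = \left(-26 - \frac{1}{4} \cdot \frac{1}{89} \left(-6\right)\right) \left(-253\right) = \left(-26 - \frac{1}{356} \left(-6\right)\right) \left(-253\right) = \left(-26 + \frac{3}{178}\right) \left(-253\right) = \left(- \frac{4625}{178}\right) \left(-253\right) = \frac{1170125}{178}$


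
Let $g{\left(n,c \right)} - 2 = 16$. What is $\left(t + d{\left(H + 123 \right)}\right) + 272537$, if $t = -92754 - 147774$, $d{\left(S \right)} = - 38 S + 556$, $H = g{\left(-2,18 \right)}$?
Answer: $27207$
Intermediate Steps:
$g{\left(n,c \right)} = 18$ ($g{\left(n,c \right)} = 2 + 16 = 18$)
$H = 18$
$d{\left(S \right)} = 556 - 38 S$
$t = -240528$ ($t = -92754 - 147774 = -240528$)
$\left(t + d{\left(H + 123 \right)}\right) + 272537 = \left(-240528 + \left(556 - 38 \left(18 + 123\right)\right)\right) + 272537 = \left(-240528 + \left(556 - 5358\right)\right) + 272537 = \left(-240528 - 4802\right) + 272537 = -245330 + 272537 = 27207$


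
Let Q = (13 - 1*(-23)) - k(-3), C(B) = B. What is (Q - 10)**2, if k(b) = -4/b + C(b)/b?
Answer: 5041/9 ≈ 560.11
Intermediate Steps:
k(b) = 1 - 4/b (k(b) = -4/b + b/b = -4/b + 1 = 1 - 4/b)
Q = 101/3 (Q = (13 - 1*(-23)) - (-4 - 3)/(-3) = (13 + 23) - (-1)*(-7)/3 = 36 - 1*7/3 = 36 - 7/3 = 101/3 ≈ 33.667)
(Q - 10)**2 = (101/3 - 10)**2 = (71/3)**2 = 5041/9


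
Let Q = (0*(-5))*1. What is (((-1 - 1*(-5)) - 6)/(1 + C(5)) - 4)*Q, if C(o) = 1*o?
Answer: 0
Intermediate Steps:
Q = 0 (Q = 0*1 = 0)
C(o) = o
(((-1 - 1*(-5)) - 6)/(1 + C(5)) - 4)*Q = (((-1 - 1*(-5)) - 6)/(1 + 5) - 4)*0 = (((-1 + 5) - 6)/6 - 4)*0 = ((4 - 6)*(⅙) - 4)*0 = (-2*⅙ - 4)*0 = (-⅓ - 4)*0 = -13/3*0 = 0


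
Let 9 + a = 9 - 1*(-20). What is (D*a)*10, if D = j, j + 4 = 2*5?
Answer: 1200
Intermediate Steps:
j = 6 (j = -4 + 2*5 = -4 + 10 = 6)
D = 6
a = 20 (a = -9 + (9 - 1*(-20)) = -9 + (9 + 20) = -9 + 29 = 20)
(D*a)*10 = (6*20)*10 = 120*10 = 1200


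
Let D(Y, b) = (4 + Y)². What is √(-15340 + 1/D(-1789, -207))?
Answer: I*√48876691499/1785 ≈ 123.85*I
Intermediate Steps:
√(-15340 + 1/D(-1789, -207)) = √(-15340 + 1/((4 - 1789)²)) = √(-15340 + 1/((-1785)²)) = √(-15340 + 1/3186225) = √(-48876691499/3186225) = I*√48876691499/1785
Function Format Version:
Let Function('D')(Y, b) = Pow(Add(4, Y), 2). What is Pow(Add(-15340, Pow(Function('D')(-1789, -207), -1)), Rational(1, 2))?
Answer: Mul(Rational(1, 1785), I, Pow(48876691499, Rational(1, 2))) ≈ Mul(123.85, I)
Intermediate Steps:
Pow(Add(-15340, Pow(Function('D')(-1789, -207), -1)), Rational(1, 2)) = Pow(Add(-15340, Pow(Pow(Add(4, -1789), 2), -1)), Rational(1, 2)) = Pow(Add(-15340, Pow(Pow(-1785, 2), -1)), Rational(1, 2)) = Pow(Add(-15340, Pow(3186225, -1)), Rational(1, 2)) = Pow(Add(-15340, Rational(1, 3186225)), Rational(1, 2)) = Pow(Rational(-48876691499, 3186225), Rational(1, 2)) = Mul(Rational(1, 1785), I, Pow(48876691499, Rational(1, 2)))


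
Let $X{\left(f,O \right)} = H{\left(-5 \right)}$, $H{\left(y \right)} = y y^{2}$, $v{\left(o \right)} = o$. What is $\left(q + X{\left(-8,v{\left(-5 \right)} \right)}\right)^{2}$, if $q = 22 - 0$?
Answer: $10609$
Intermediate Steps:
$H{\left(y \right)} = y^{3}$
$q = 22$ ($q = 22 + 0 = 22$)
$X{\left(f,O \right)} = -125$ ($X{\left(f,O \right)} = \left(-5\right)^{3} = -125$)
$\left(q + X{\left(-8,v{\left(-5 \right)} \right)}\right)^{2} = \left(22 - 125\right)^{2} = \left(-103\right)^{2} = 10609$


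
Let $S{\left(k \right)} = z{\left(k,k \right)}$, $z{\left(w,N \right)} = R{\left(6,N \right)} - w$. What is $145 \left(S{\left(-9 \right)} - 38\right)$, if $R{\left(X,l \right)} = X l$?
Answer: $-12035$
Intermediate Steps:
$z{\left(w,N \right)} = - w + 6 N$ ($z{\left(w,N \right)} = 6 N - w = - w + 6 N$)
$S{\left(k \right)} = 5 k$ ($S{\left(k \right)} = - k + 6 k = 5 k$)
$145 \left(S{\left(-9 \right)} - 38\right) = 145 \left(5 \left(-9\right) - 38\right) = 145 \left(-45 - 38\right) = 145 \left(-83\right) = -12035$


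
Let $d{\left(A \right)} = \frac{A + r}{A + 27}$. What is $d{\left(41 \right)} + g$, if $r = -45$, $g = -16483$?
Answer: $- \frac{280212}{17} \approx -16483.0$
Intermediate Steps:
$d{\left(A \right)} = \frac{-45 + A}{27 + A}$ ($d{\left(A \right)} = \frac{A - 45}{A + 27} = \frac{-45 + A}{27 + A}$)
$d{\left(41 \right)} + g = \frac{-45 + 41}{27 + 41} - 16483 = \frac{1}{68} \left(-4\right) - 16483 = - \frac{1}{17} - 16483 = - \frac{280212}{17}$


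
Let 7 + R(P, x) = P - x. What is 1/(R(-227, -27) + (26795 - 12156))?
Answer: 1/14432 ≈ 6.9291e-5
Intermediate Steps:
R(P, x) = -7 + P - x (R(P, x) = -7 + (P - x) = -7 + P - x)
1/(R(-227, -27) + (26795 - 12156)) = 1/((-7 - 227 - 1*(-27)) + (26795 - 12156)) = 1/((-7 - 227 + 27) + 14639) = 1/(-207 + 14639) = 1/14432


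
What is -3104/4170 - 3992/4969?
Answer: -16035208/10360365 ≈ -1.5477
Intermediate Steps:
-3104/4170 - 3992/4969 = -3104*1/4170 - 3992*1/4969 = -1552/2085 - 3992/4969 = -16035208/10360365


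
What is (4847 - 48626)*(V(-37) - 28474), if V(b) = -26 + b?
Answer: 1249321323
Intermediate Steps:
(4847 - 48626)*(V(-37) - 28474) = (4847 - 48626)*((-26 - 37) - 28474) = -43779*(-63 - 28474) = -43779*(-28537) = 1249321323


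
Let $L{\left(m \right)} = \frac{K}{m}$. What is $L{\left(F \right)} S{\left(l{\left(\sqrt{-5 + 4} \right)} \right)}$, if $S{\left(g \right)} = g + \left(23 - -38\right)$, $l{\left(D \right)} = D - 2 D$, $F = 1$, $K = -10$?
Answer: $-610 + 10 i \approx -610.0 + 10.0 i$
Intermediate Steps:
$L{\left(m \right)} = - \frac{10}{m}$
$l{\left(D \right)} = - D$
$S{\left(g \right)} = 61 + g$ ($S{\left(g \right)} = g + \left(23 + 38\right) = g + 61 = 61 + g$)
$L{\left(F \right)} S{\left(l{\left(\sqrt{-5 + 4} \right)} \right)} = - \frac{10}{1} \left(61 - \sqrt{-5 + 4}\right) = \left(-10\right) 1 \left(61 - \sqrt{-1}\right) = - 10 \left(61 - i\right) = -610 + 10 i$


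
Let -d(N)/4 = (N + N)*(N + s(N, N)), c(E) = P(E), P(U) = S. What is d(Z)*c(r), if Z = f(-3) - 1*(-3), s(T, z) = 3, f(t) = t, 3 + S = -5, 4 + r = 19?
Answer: 0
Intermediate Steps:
r = 15 (r = -4 + 19 = 15)
S = -8 (S = -3 - 5 = -8)
Z = 0 (Z = -3 - 1*(-3) = -3 + 3 = 0)
P(U) = -8
c(E) = -8
d(N) = -8*N*(3 + N) (d(N) = -4*(N + N)*(N + 3) = -4*2*N*(3 + N) = -8*N*(3 + N))
d(Z)*c(r) = -8*0*(3 + 0)*(-8) = -8*0*3*(-8) = 0*(-8) = 0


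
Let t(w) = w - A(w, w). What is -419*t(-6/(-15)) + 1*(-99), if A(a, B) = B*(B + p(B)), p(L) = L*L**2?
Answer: -118021/625 ≈ -188.83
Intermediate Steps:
p(L) = L**3
A(a, B) = B*(B + B**3)
t(w) = w - w**2 - w**4 (t(w) = w - (w**2 + w**4) = w + (-w**2 - w**4) = w - w**2 - w**4)
-419*t(-6/(-15)) + 1*(-99) = -419*(-6/(-15))*(1 - (-6)/(-15) - (-6/(-15))**3) + 1*(-99) = -419*(-6*(-1/15))*(1 - (-6)*(-1)/15 - (-6*(-1/15))**3) - 99 = -838*(1 - 1*2/5 - (2/5)**3)/5 - 99 = -838*(1 - 2/5 - 1*8/125)/5 - 99 = -838*(1 - 2/5 - 8/125)/5 - 99 = -838*67/(5*125) - 99 = -419*134/625 - 99 = -56146/625 - 99 = -118021/625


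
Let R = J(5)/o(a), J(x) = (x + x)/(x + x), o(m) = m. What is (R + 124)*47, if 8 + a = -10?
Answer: 104857/18 ≈ 5825.4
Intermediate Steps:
a = -18 (a = -8 - 10 = -18)
J(x) = 1 (J(x) = (2*x)/((2*x)) = (2*x)*(1/(2*x)) = 1)
R = -1/18 (R = 1/(-18) = 1*(-1/18) = -1/18 ≈ -0.055556)
(R + 124)*47 = (-1/18 + 124)*47 = (2231/18)*47 = 104857/18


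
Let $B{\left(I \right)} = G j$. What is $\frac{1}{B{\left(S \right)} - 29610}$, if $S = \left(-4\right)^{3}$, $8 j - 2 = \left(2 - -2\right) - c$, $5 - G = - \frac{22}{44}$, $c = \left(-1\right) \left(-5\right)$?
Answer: $- \frac{16}{473749} \approx -3.3773 \cdot 10^{-5}$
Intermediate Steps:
$c = 5$
$G = \frac{11}{2}$ ($G = 5 - - \frac{22}{44} = 5 - \left(-22\right) \frac{1}{44} = 5 - - \frac{1}{2} = 5 + \frac{1}{2} = \frac{11}{2} \approx 5.5$)
$j = \frac{1}{8}$ ($j = \frac{1}{4} + \frac{\left(2 - -2\right) - 5}{8} = \frac{1}{4} + \frac{\left(2 + 2\right) - 5}{8} = \frac{1}{4} + \frac{4 - 5}{8} = \frac{1}{4} + \frac{1}{8} \left(-1\right) = \frac{1}{4} - \frac{1}{8} = \frac{1}{8} \approx 0.125$)
$S = -64$
$B{\left(I \right)} = \frac{11}{16}$ ($B{\left(I \right)} = \frac{11}{2} \cdot \frac{1}{8} = \frac{11}{16}$)
$\frac{1}{B{\left(S \right)} - 29610} = \frac{1}{\frac{11}{16} - 29610} = \frac{1}{- \frac{473749}{16}} = - \frac{16}{473749}$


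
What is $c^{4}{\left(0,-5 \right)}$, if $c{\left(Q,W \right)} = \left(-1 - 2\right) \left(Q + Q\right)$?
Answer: $0$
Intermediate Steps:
$c{\left(Q,W \right)} = - 6 Q$ ($c{\left(Q,W \right)} = - 3 \cdot 2 Q = - 6 Q$)
$c^{4}{\left(0,-5 \right)} = \left(\left(-6\right) 0\right)^{4} = 0^{4} = 0$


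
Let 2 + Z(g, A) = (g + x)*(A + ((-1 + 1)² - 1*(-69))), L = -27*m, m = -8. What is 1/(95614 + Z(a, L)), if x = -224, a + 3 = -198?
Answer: -1/25513 ≈ -3.9196e-5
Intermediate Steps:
a = -201 (a = -3 - 198 = -201)
L = 216 (L = -27*(-8) = 216)
Z(g, A) = -2 + (-224 + g)*(69 + A) (Z(g, A) = -2 + (g - 224)*(A + ((-1 + 1)² - 1*(-69))) = -2 + (-224 + g)*(A + (0² + 69)) = -2 + (-224 + g)*(A + (0 + 69)) = -2 + (-224 + g)*(A + 69) = -2 + (-224 + g)*(69 + A))
1/(95614 + Z(a, L)) = 1/(95614 + (-15458 - 224*216 + 69*(-201) + 216*(-201))) = 1/(95614 + (-15458 - 48384 - 13869 - 43416)) = 1/(95614 - 121127) = 1/(-25513) = -1/25513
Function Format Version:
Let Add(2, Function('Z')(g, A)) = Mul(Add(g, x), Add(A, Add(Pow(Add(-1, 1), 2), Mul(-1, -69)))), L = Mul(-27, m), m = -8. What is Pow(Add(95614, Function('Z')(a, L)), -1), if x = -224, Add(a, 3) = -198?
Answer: Rational(-1, 25513) ≈ -3.9196e-5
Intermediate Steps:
a = -201 (a = Add(-3, -198) = -201)
L = 216 (L = Mul(-27, -8) = 216)
Function('Z')(g, A) = Add(-2, Mul(Add(-224, g), Add(69, A))) (Function('Z')(g, A) = Add(-2, Mul(Add(g, -224), Add(A, Add(Pow(Add(-1, 1), 2), Mul(-1, -69))))) = Add(-2, Mul(Add(-224, g), Add(A, Add(Pow(0, 2), 69)))) = Add(-2, Mul(Add(-224, g), Add(A, Add(0, 69)))) = Add(-2, Mul(Add(-224, g), Add(A, 69))) = Add(-2, Mul(Add(-224, g), Add(69, A))))
Pow(Add(95614, Function('Z')(a, L)), -1) = Pow(Add(95614, Add(-15458, Mul(-224, 216), Mul(69, -201), Mul(216, -201))), -1) = Pow(Add(95614, Add(-15458, -48384, -13869, -43416)), -1) = Pow(Add(95614, -121127), -1) = Pow(-25513, -1) = Rational(-1, 25513)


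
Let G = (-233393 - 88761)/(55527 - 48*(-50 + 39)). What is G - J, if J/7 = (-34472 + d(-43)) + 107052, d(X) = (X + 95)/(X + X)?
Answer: -1224613692512/2410365 ≈ -5.0806e+5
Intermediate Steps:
d(X) = (95 + X)/(2*X) (d(X) = (95 + X)/((2*X)) = (95 + X)*(1/(2*X)) = (95 + X)/(2*X))
J = 21846398/43 (J = 7*((-34472 + (1/2)*(95 - 43)/(-43)) + 107052) = 7*((-34472 + (1/2)*(-1/43)*52) + 107052) = 7*((-34472 - 26/43) + 107052) = 7*(-1482322/43 + 107052) = 7*(3120914/43) = 21846398/43 ≈ 5.0806e+5)
G = -322154/56055 (G = -322154/(55527 - 48*(-11)) = -322154/(55527 + 528) = -322154/56055 ≈ -5.7471)
G - J = -322154/56055 - 1*21846398/43 = -322154/56055 - 21846398/43 = -1224613692512/2410365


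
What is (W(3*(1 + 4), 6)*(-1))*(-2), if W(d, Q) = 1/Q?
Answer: ⅓ ≈ 0.33333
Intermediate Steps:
(W(3*(1 + 4), 6)*(-1))*(-2) = (-1/6)*(-2) = ((⅙)*(-1))*(-2) = -⅙*(-2) = ⅓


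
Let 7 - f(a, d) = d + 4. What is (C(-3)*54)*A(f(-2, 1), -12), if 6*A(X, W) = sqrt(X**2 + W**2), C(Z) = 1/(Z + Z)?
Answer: -3*sqrt(37) ≈ -18.248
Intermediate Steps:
f(a, d) = 3 - d (f(a, d) = 7 - (d + 4) = 7 - (4 + d) = 7 + (-4 - d) = 3 - d)
C(Z) = 1/(2*Z)
A(X, W) = sqrt(W**2 + X**2)/6 (A(X, W) = sqrt(X**2 + W**2)/6 = sqrt(W**2 + X**2)/6)
(C(-3)*54)*A(f(-2, 1), -12) = (((1/2)/(-3))*54)*(sqrt((-12)**2 + (3 - 1*1)**2)/6) = (((1/2)*(-1/3))*54)*(sqrt(144 + (3 - 1)**2)/6) = (-1/6*54)*(sqrt(144 + 2**2)/6) = -3*sqrt(144 + 4)/2 = -3*sqrt(148)/2 = -3*2*sqrt(37)/2 = -3*sqrt(37)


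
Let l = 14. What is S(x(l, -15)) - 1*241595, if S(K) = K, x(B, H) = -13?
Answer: -241608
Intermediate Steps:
S(x(l, -15)) - 1*241595 = -13 - 1*241595 = -13 - 241595 = -241608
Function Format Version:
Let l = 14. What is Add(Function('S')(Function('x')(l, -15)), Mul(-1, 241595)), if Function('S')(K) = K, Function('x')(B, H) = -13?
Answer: -241608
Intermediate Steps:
Add(Function('S')(Function('x')(l, -15)), Mul(-1, 241595)) = Add(-13, Mul(-1, 241595)) = Add(-13, -241595) = -241608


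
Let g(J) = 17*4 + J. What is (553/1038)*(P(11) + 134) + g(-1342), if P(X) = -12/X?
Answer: -6869023/5709 ≈ -1203.2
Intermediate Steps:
g(J) = 68 + J
(553/1038)*(P(11) + 134) + g(-1342) = (553/1038)*(-12/11 + 134) + (68 - 1342) = (553*(1/1038))*(-12*1/11 + 134) - 1274 = 553*(-12/11 + 134)/1038 - 1274 = (553/1038)*(1462/11) - 1274 = 404243/5709 - 1274 = -6869023/5709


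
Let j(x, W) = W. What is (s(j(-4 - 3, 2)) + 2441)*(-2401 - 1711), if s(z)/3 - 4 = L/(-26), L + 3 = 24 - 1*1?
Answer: -131004208/13 ≈ -1.0077e+7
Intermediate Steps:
L = 20 (L = -3 + (24 - 1*1) = -3 + (24 - 1) = -3 + 23 = 20)
s(z) = 126/13 (s(z) = 12 + 3*(20/(-26)) = 12 + 3*(20*(-1/26)) = 12 + 3*(-10/13) = 12 - 30/13 = 126/13)
(s(j(-4 - 3, 2)) + 2441)*(-2401 - 1711) = (126/13 + 2441)*(-2401 - 1711) = (31859/13)*(-4112) = -131004208/13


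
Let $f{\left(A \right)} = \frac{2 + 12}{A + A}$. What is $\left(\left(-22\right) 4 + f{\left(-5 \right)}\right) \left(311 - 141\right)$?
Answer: $-15198$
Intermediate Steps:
$f{\left(A \right)} = \frac{7}{A}$ ($f{\left(A \right)} = \frac{14}{2 A} = 14 \frac{1}{2 A} = \frac{7}{A}$)
$\left(\left(-22\right) 4 + f{\left(-5 \right)}\right) \left(311 - 141\right) = \left(\left(-22\right) 4 + \frac{7}{-5}\right) \left(311 - 141\right) = \left(-88 + 7 \left(- \frac{1}{5}\right)\right) 170 = \left(-88 - \frac{7}{5}\right) 170 = \left(- \frac{447}{5}\right) 170 = -15198$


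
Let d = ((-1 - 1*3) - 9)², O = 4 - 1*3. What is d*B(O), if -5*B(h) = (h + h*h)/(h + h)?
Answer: -169/5 ≈ -33.800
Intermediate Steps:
O = 1 (O = 4 - 3 = 1)
d = 169 (d = ((-1 - 3) - 9)² = (-4 - 9)² = (-13)² = 169)
B(h) = -(h + h²)/(10*h) (B(h) = -(h + h*h)/(5*(h + h)) = -(h + h²)/(5*(2*h)) = -(h + h²)*1/(2*h)/5 = -(h + h²)/(10*h))
d*B(O) = 169*(-⅒ - ⅒*1) = 169*(-⅒ - ⅒) = 169*(-⅕) = -169/5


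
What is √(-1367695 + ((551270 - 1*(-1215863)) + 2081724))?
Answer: √2481162 ≈ 1575.2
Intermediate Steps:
√(-1367695 + ((551270 - 1*(-1215863)) + 2081724)) = √(-1367695 + ((551270 + 1215863) + 2081724)) = √(-1367695 + (1767133 + 2081724)) = √(-1367695 + 3848857) = √2481162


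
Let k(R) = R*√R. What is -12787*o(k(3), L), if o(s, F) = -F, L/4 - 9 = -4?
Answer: 255740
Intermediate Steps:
L = 20 (L = 36 + 4*(-4) = 36 - 16 = 20)
k(R) = R^(3/2)
-12787*o(k(3), L) = -(-12787)*20 = -12787*(-20) = 255740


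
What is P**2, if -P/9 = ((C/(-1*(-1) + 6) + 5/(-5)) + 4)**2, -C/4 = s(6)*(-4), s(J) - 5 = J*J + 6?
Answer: 28920313373121/2401 ≈ 1.2045e+10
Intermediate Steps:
s(J) = 11 + J**2 (s(J) = 5 + (J*J + 6) = 5 + (J**2 + 6) = 5 + (6 + J**2) = 11 + J**2)
C = 752 (C = -4*(11 + 6**2)*(-4) = -4*(11 + 36)*(-4) = -188*(-4) = -4*(-188) = 752)
P = -5377761/49 (P = -9*((752/(-1*(-1) + 6) + 5/(-5)) + 4)**2 = -9*((752/(1 + 6) + 5*(-1/5)) + 4)**2 = -9*((752/7 - 1) + 4)**2 = -9*(745/7 + 4)**2 = -9*(773/7)**2 = -9*597529/49 = -5377761/49 ≈ -1.0975e+5)
P**2 = (-5377761/49)**2 = 28920313373121/2401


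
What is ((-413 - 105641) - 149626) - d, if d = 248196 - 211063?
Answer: -292813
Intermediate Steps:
d = 37133
((-413 - 105641) - 149626) - d = ((-413 - 105641) - 149626) - 1*37133 = (-106054 - 149626) - 37133 = -255680 - 37133 = -292813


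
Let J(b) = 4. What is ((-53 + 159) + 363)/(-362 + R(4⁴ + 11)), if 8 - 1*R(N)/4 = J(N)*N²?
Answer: -469/1140954 ≈ -0.00041106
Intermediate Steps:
R(N) = 32 - 16*N²
((-53 + 159) + 363)/(-362 + R(4⁴ + 11)) = ((-53 + 159) + 363)/(-362 + (32 - 16*(4⁴ + 11)²)) = (106 + 363)/(-362 + (32 - 16*(256 + 11)²)) = 469/(-362 + (32 - 16*267²)) = 469/(-362 + (32 - 16*71289)) = 469/(-362 + (32 - 1140624)) = 469/(-362 - 1140592) = 469/(-1140954) = -1/1140954*469 = -469/1140954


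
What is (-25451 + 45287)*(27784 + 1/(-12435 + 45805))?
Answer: 9195494339358/16685 ≈ 5.5112e+8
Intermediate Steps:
(-25451 + 45287)*(27784 + 1/(-12435 + 45805)) = 19836*(27784 + 1/33370) = 19836*(927152081/33370) = 9195494339358/16685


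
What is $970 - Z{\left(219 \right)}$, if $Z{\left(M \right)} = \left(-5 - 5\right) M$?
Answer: $3160$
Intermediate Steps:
$Z{\left(M \right)} = - 10 M$
$970 - Z{\left(219 \right)} = 970 - \left(-10\right) 219 = 970 - -2190 = 970 + 2190 = 3160$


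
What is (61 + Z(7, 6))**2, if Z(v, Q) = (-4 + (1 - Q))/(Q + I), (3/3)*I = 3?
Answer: 3600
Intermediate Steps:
I = 3
Z(v, Q) = (-3 - Q)/(3 + Q) (Z(v, Q) = (-4 + (1 - Q))/(Q + 3) = (-3 - Q)/(3 + Q))
(61 + Z(7, 6))**2 = (61 - 1)**2 = 60**2 = 3600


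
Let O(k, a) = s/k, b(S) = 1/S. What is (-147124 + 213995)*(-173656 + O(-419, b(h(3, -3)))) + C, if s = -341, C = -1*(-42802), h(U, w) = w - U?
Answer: -4865617870495/419 ≈ -1.1612e+10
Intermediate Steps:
C = 42802
O(k, a) = -341/k
(-147124 + 213995)*(-173656 + O(-419, b(h(3, -3)))) + C = (-147124 + 213995)*(-173656 - 341/(-419)) + 42802 = 66871*(-173656 - 341*(-1/419)) + 42802 = 66871*(-173656 + 341/419) + 42802 = 66871*(-72761523/419) + 42802 = -4865635804533/419 + 42802 = -4865617870495/419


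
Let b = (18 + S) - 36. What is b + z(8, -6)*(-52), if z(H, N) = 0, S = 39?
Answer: 21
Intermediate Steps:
b = 21 (b = (18 + 39) - 36 = 57 - 36 = 21)
b + z(8, -6)*(-52) = 21 + 0*(-52) = 21 + 0 = 21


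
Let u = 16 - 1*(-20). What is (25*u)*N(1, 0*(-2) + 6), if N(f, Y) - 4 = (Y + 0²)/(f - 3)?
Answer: 900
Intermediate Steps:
N(f, Y) = 4 + Y/(-3 + f) (N(f, Y) = 4 + (Y + 0²)/(f - 3) = 4 + (Y + 0)/(-3 + f) = 4 + Y/(-3 + f))
u = 36 (u = 16 + 20 = 36)
(25*u)*N(1, 0*(-2) + 6) = (25*36)*((-12 + (0*(-2) + 6) + 4*1)/(-3 + 1)) = 900*((-12 + (0 + 6) + 4)/(-2)) = 900*(-(-12 + 6 + 4)/2) = 900*(-½*(-2)) = 900*1 = 900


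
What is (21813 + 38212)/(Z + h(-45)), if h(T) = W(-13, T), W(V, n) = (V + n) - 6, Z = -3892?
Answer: -60025/3956 ≈ -15.173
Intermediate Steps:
W(V, n) = -6 + V + n
h(T) = -19 + T (h(T) = -6 - 13 + T = -19 + T)
(21813 + 38212)/(Z + h(-45)) = (21813 + 38212)/(-3892 + (-19 - 45)) = 60025/(-3892 - 64) = 60025/(-3956) = 60025*(-1/3956) = -60025/3956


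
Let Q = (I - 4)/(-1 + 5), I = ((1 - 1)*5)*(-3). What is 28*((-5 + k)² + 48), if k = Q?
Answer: 2352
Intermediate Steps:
I = 0 (I = (0*5)*(-3) = 0*(-3) = 0)
Q = -1 (Q = (0 - 4)/(-1 + 5) = -4/4 = -4*¼ = -1)
k = -1
28*((-5 + k)² + 48) = 28*((-5 - 1)² + 48) = 28*((-6)² + 48) = 28*(36 + 48) = 28*84 = 2352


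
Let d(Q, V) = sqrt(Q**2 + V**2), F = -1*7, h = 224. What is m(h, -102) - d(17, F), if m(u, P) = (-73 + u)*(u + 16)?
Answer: 36240 - 13*sqrt(2) ≈ 36222.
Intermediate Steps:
m(u, P) = (-73 + u)*(16 + u)
F = -7
m(h, -102) - d(17, F) = (-1168 + 224**2 - 57*224) - sqrt(17**2 + (-7)**2) = (-1168 + 50176 - 12768) - sqrt(289 + 49) = 36240 - sqrt(338) = 36240 - 13*sqrt(2)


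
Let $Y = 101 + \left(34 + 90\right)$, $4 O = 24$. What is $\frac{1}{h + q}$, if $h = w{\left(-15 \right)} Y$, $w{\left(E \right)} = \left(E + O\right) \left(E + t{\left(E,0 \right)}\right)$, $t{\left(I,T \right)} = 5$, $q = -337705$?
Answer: $- \frac{1}{317455} \approx -3.1501 \cdot 10^{-6}$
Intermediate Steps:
$O = 6$ ($O = \frac{1}{4} \cdot 24 = 6$)
$w{\left(E \right)} = \left(5 + E\right) \left(6 + E\right)$ ($w{\left(E \right)} = \left(E + 6\right) \left(E + 5\right) = \left(6 + E\right) \left(5 + E\right) = \left(5 + E\right) \left(6 + E\right)$)
$Y = 225$ ($Y = 101 + 124 = 225$)
$h = 20250$ ($h = \left(30 + \left(-15\right)^{2} + 11 \left(-15\right)\right) 225 = \left(30 + 225 - 165\right) 225 = 90 \cdot 225 = 20250$)
$\frac{1}{h + q} = \frac{1}{20250 - 337705} = \frac{1}{-317455} = - \frac{1}{317455}$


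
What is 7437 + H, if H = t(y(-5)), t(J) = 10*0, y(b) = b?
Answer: 7437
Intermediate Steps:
t(J) = 0
H = 0
7437 + H = 7437 + 0 = 7437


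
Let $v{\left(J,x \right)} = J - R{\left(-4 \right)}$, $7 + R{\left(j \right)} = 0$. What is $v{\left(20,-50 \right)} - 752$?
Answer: $-725$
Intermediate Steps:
$R{\left(j \right)} = -7$ ($R{\left(j \right)} = -7 + 0 = -7$)
$v{\left(J,x \right)} = 7 + J$ ($v{\left(J,x \right)} = J - -7 = J + 7 = 7 + J$)
$v{\left(20,-50 \right)} - 752 = \left(7 + 20\right) - 752 = 27 + \left(-1400 + 648\right) = 27 - 752 = -725$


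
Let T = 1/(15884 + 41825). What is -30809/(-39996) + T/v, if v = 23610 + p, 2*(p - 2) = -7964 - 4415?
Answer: 204465007079/265434853860 ≈ 0.77030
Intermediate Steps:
p = -12375/2 (p = 2 + (-7964 - 4415)/2 = 2 + (½)*(-12379) = 2 - 12379/2 = -12375/2 ≈ -6187.5)
T = 1/57709 ≈ 1.7328e-5
v = 34845/2 (v = 23610 - 12375/2 = 34845/2 ≈ 17423.)
-30809/(-39996) + T/v = -30809/(-39996) + 1/(57709*(34845/2)) = -30809*(-1/39996) + (1/57709)*(2/34845) = 30809/39996 + 2/2010870105 = 204465007079/265434853860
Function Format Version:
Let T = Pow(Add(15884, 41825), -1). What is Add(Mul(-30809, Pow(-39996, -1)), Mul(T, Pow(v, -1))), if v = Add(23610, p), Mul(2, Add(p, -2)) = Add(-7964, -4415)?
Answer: Rational(204465007079, 265434853860) ≈ 0.77030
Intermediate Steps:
p = Rational(-12375, 2) (p = Add(2, Mul(Rational(1, 2), Add(-7964, -4415))) = Add(2, Mul(Rational(1, 2), -12379)) = Add(2, Rational(-12379, 2)) = Rational(-12375, 2) ≈ -6187.5)
T = Rational(1, 57709) (T = Pow(57709, -1) = Rational(1, 57709) ≈ 1.7328e-5)
v = Rational(34845, 2) (v = Add(23610, Rational(-12375, 2)) = Rational(34845, 2) ≈ 17423.)
Add(Mul(-30809, Pow(-39996, -1)), Mul(T, Pow(v, -1))) = Add(Mul(-30809, Pow(-39996, -1)), Mul(Rational(1, 57709), Pow(Rational(34845, 2), -1))) = Add(Mul(-30809, Rational(-1, 39996)), Mul(Rational(1, 57709), Rational(2, 34845))) = Add(Rational(30809, 39996), Rational(2, 2010870105)) = Rational(204465007079, 265434853860)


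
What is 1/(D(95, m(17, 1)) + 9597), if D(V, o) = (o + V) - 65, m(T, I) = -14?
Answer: 1/9613 ≈ 0.00010403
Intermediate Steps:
D(V, o) = -65 + V + o (D(V, o) = (V + o) - 65 = -65 + V + o)
1/(D(95, m(17, 1)) + 9597) = 1/((-65 + 95 - 14) + 9597) = 1/(16 + 9597) = 1/9613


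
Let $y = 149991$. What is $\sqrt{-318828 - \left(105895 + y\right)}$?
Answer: $i \sqrt{574714} \approx 758.1 i$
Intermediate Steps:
$\sqrt{-318828 - \left(105895 + y\right)} = \sqrt{-318828 - 255886} = \sqrt{-574714} = i \sqrt{574714}$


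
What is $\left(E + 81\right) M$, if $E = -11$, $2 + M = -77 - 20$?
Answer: $-6930$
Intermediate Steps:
$M = -99$ ($M = -2 - 97 = -99$)
$\left(E + 81\right) M = \left(-11 + 81\right) \left(-99\right) = 70 \left(-99\right) = -6930$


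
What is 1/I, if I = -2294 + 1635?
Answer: -1/659 ≈ -0.0015175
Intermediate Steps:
I = -659
1/I = 1/(-659) = -1/659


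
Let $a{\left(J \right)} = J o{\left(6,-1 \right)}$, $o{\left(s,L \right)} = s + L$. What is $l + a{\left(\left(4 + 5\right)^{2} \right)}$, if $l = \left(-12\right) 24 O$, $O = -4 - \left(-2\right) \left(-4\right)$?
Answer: $3861$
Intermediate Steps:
$o{\left(s,L \right)} = L + s$
$O = -12$ ($O = -4 - 8 = -12$)
$a{\left(J \right)} = 5 J$ ($a{\left(J \right)} = J \left(-1 + 6\right) = J 5 = 5 J$)
$l = 3456$ ($l = \left(-12\right) 24 \left(-12\right) = \left(-288\right) \left(-12\right) = 3456$)
$l + a{\left(\left(4 + 5\right)^{2} \right)} = 3456 + 5 \left(4 + 5\right)^{2} = 3456 + 5 \cdot 9^{2} = 3456 + 5 \cdot 81 = 3456 + 405 = 3861$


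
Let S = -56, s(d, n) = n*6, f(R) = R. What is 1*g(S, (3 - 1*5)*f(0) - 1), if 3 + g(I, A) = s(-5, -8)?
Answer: -51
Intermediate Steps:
s(d, n) = 6*n
g(I, A) = -51 (g(I, A) = -3 + 6*(-8) = -3 - 48 = -51)
1*g(S, (3 - 1*5)*f(0) - 1) = 1*(-51) = -51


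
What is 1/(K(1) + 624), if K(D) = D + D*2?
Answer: 1/627 ≈ 0.0015949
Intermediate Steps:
K(D) = 3*D (K(D) = D + 2*D = 3*D)
1/(K(1) + 624) = 1/(3*1 + 624) = 1/(3 + 624) = 1/627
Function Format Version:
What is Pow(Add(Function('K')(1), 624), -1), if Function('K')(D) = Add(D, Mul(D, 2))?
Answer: Rational(1, 627) ≈ 0.0015949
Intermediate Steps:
Function('K')(D) = Mul(3, D) (Function('K')(D) = Add(D, Mul(2, D)) = Mul(3, D))
Pow(Add(Function('K')(1), 624), -1) = Pow(Add(Mul(3, 1), 624), -1) = Pow(Add(3, 624), -1) = Pow(627, -1) = Rational(1, 627)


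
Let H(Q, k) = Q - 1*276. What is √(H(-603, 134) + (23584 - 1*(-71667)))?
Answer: 2*√23593 ≈ 307.20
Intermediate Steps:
H(Q, k) = -276 + Q (H(Q, k) = Q - 276 = -276 + Q)
√(H(-603, 134) + (23584 - 1*(-71667))) = √((-276 - 603) + (23584 - 1*(-71667))) = √(-879 + (23584 + 71667)) = √(-879 + 95251) = √94372 = 2*√23593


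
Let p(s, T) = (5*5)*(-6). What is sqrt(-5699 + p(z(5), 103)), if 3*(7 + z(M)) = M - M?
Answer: I*sqrt(5849) ≈ 76.479*I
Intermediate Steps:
z(M) = -7 (z(M) = -7 + (M - M)/3 = -7 + (1/3)*0 = -7 + 0 = -7)
p(s, T) = -150 (p(s, T) = 25*(-6) = -150)
sqrt(-5699 + p(z(5), 103)) = sqrt(-5699 - 150) = sqrt(-5849) = I*sqrt(5849)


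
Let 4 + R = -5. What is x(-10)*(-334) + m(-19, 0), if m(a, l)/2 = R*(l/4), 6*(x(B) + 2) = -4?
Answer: 2672/3 ≈ 890.67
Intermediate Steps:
R = -9 (R = -4 - 5 = -9)
x(B) = -8/3 (x(B) = -2 + (⅙)*(-4) = -2 - ⅔ = -8/3)
m(a, l) = -9*l/2 (m(a, l) = 2*(-9*l/4) = -9*l/2)
x(-10)*(-334) + m(-19, 0) = -8/3*(-334) - 9/2*0 = 2672/3 + 0 = 2672/3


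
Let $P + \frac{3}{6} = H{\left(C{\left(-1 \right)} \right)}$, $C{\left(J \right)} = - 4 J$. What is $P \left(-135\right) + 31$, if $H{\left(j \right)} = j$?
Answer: $- \frac{883}{2} \approx -441.5$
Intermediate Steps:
$P = \frac{7}{2}$ ($P = - \frac{1}{2} - -4 = - \frac{1}{2} + 4 = \frac{7}{2} \approx 3.5$)
$P \left(-135\right) + 31 = \frac{7}{2} \left(-135\right) + 31 = - \frac{945}{2} + 31 = - \frac{883}{2}$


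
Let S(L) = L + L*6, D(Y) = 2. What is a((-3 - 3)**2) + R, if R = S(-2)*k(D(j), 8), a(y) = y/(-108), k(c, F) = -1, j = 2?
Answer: 41/3 ≈ 13.667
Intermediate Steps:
S(L) = 7*L (S(L) = L + 6*L = 7*L)
a(y) = -y/108 (a(y) = y*(-1/108) = -y/108)
R = 14 (R = (7*(-2))*(-1) = -14*(-1) = 14)
a((-3 - 3)**2) + R = -(-3 - 3)**2/108 + 14 = -1/108*(-6)**2 + 14 = -1/108*36 + 14 = -1/3 + 14 = 41/3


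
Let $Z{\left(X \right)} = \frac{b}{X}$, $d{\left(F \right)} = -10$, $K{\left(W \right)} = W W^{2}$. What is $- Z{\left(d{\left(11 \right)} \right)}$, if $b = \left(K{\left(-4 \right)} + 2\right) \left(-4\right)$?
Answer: $\frac{124}{5} \approx 24.8$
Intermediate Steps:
$K{\left(W \right)} = W^{3}$
$b = 248$ ($b = \left(\left(-4\right)^{3} + 2\right) \left(-4\right) = \left(-64 + 2\right) \left(-4\right) = \left(-62\right) \left(-4\right) = 248$)
$Z{\left(X \right)} = \frac{248}{X}$
$- Z{\left(d{\left(11 \right)} \right)} = - \frac{248}{-10} = - \frac{248 \left(-1\right)}{10} = \left(-1\right) \left(- \frac{124}{5}\right) = \frac{124}{5}$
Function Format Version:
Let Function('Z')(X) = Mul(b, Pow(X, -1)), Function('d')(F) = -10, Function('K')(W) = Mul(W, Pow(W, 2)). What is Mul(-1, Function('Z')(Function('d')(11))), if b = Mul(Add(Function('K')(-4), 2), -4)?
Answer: Rational(124, 5) ≈ 24.800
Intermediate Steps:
Function('K')(W) = Pow(W, 3)
b = 248 (b = Mul(Add(Pow(-4, 3), 2), -4) = Mul(Add(-64, 2), -4) = Mul(-62, -4) = 248)
Function('Z')(X) = Mul(248, Pow(X, -1))
Mul(-1, Function('Z')(Function('d')(11))) = Mul(-1, Mul(248, Pow(-10, -1))) = Mul(-1, Mul(248, Rational(-1, 10))) = Mul(-1, Rational(-124, 5)) = Rational(124, 5)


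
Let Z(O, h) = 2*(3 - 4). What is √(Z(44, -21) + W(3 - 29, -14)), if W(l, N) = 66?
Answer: 8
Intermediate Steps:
Z(O, h) = -2 (Z(O, h) = 2*(-1) = -2)
√(Z(44, -21) + W(3 - 29, -14)) = √(-2 + 66) = √64 = 8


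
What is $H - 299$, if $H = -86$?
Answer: $-385$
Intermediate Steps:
$H - 299 = -86 - 299 = -385$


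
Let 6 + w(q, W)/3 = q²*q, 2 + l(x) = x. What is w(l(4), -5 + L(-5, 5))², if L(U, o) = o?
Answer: 36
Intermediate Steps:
l(x) = -2 + x
w(q, W) = -18 + 3*q³ (w(q, W) = -18 + 3*(q²*q) = -18 + 3*q³)
w(l(4), -5 + L(-5, 5))² = (-18 + 3*(-2 + 4)³)² = (-18 + 3*2³)² = (-18 + 3*8)² = (-18 + 24)² = 6² = 36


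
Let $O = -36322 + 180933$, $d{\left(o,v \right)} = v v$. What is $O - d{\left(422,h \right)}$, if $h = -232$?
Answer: $90787$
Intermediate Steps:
$d{\left(o,v \right)} = v^{2}$
$O = 144611$
$O - d{\left(422,h \right)} = 144611 - \left(-232\right)^{2} = 144611 - 53824 = 90787$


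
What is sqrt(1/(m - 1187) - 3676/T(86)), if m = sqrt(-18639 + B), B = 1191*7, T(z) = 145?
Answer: sqrt(145)*sqrt((-4363557 + 3676*I*sqrt(10302))/(1187 - I*sqrt(10302)))/145 ≈ 7.1016e-6 - 5.0351*I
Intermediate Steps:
B = 8337
m = I*sqrt(10302) (m = sqrt(-18639 + 8337) = sqrt(-10302) = I*sqrt(10302) ≈ 101.5*I)
sqrt(1/(m - 1187) - 3676/T(86)) = sqrt(1/(I*sqrt(10302) - 1187) - 3676/145) = sqrt(1/(-1187 + I*sqrt(10302)) - 3676*1/145) = sqrt(1/(-1187 + I*sqrt(10302)) - 3676/145) = sqrt(-3676/145 + 1/(-1187 + I*sqrt(10302)))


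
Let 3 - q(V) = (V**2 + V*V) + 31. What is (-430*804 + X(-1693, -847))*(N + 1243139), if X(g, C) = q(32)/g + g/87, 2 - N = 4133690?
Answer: 147198693501186193/147291 ≈ 9.9937e+11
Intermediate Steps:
N = -4133688 (N = 2 - 1*4133690 = 2 - 4133690 = -4133688)
q(V) = -28 - 2*V**2 (q(V) = 3 - ((V**2 + V*V) + 31) = 3 - ((V**2 + V**2) + 31) = 3 - (2*V**2 + 31) = 3 - (31 + 2*V**2) = 3 + (-31 - 2*V**2) = -28 - 2*V**2)
X(g, C) = -2076/g + g/87 (X(g, C) = (-28 - 2*32**2)/g + g/87 = (-28 - 2*1024)/g + g*(1/87) = (-28 - 2048)/g + g/87 = -2076/g + g/87)
(-430*804 + X(-1693, -847))*(N + 1243139) = (-430*804 + (-2076/(-1693) + (1/87)*(-1693)))*(-4133688 + 1243139) = (-345720 + (-2076*(-1/1693) - 1693/87))*(-2890549) = (-345720 + (2076/1693 - 1693/87))*(-2890549) = (-345720 - 2685637/147291)*(-2890549) = -50924130157/147291*(-2890549) = 147198693501186193/147291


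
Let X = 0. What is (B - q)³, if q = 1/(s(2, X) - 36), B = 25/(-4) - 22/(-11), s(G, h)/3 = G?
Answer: -16194277/216000 ≈ -74.974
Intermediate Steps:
s(G, h) = 3*G
B = -17/4 (B = 25*(-¼) - 22*(-1/11) = -25/4 + 2 = -17/4 ≈ -4.2500)
q = -1/30 (q = 1/(3*2 - 36) = 1/(6 - 36) = 1/(-30) = -1/30 ≈ -0.033333)
(B - q)³ = (-17/4 - 1*(-1/30))³ = (-17/4 + 1/30)³ = (-253/60)³ = -16194277/216000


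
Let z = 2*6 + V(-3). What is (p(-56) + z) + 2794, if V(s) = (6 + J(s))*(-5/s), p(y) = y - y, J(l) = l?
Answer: 2811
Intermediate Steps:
p(y) = 0
V(s) = -5*(6 + s)/s (V(s) = (6 + s)*(-5/s) = -5*(6 + s)/s)
z = 17 (z = 2*6 + (-5 - 30/(-3)) = 12 + (-5 - 30*(-⅓)) = 12 + (-5 + 10) = 12 + 5 = 17)
(p(-56) + z) + 2794 = (0 + 17) + 2794 = 17 + 2794 = 2811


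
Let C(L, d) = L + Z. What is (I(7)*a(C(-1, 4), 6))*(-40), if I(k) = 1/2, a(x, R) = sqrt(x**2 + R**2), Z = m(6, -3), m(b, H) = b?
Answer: -20*sqrt(61) ≈ -156.21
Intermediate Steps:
Z = 6
C(L, d) = 6 + L (C(L, d) = L + 6 = 6 + L)
a(x, R) = sqrt(R**2 + x**2)
I(k) = 1/2
(I(7)*a(C(-1, 4), 6))*(-40) = (sqrt(6**2 + (6 - 1)**2)/2)*(-40) = (sqrt(36 + 5**2)/2)*(-40) = (sqrt(36 + 25)/2)*(-40) = (sqrt(61)/2)*(-40) = -20*sqrt(61)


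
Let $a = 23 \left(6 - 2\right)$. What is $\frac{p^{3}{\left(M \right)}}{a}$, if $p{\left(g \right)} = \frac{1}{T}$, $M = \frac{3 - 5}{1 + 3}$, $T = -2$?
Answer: $- \frac{1}{736} \approx -0.0013587$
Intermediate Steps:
$a = 92$ ($a = 23 \cdot 4 = 92$)
$M = - \frac{1}{2}$ ($M = - \frac{2}{4} = \left(-2\right) \frac{1}{4} = - \frac{1}{2} \approx -0.5$)
$p{\left(g \right)} = - \frac{1}{2}$ ($p{\left(g \right)} = \frac{1}{-2} = - \frac{1}{2}$)
$\frac{p^{3}{\left(M \right)}}{a} = \frac{\left(- \frac{1}{2}\right)^{3}}{92} = \left(- \frac{1}{8}\right) \frac{1}{92} = - \frac{1}{736}$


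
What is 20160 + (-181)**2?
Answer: 52921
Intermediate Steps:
20160 + (-181)**2 = 20160 + 32761 = 52921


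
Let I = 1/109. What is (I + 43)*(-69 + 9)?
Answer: -281280/109 ≈ -2580.6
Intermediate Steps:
I = 1/109 ≈ 0.0091743
(I + 43)*(-69 + 9) = (1/109 + 43)*(-69 + 9) = (4688/109)*(-60) = -281280/109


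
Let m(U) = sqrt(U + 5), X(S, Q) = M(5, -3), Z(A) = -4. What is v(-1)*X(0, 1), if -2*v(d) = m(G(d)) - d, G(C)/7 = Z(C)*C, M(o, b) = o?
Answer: -5/2 - 5*sqrt(33)/2 ≈ -16.861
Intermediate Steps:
X(S, Q) = 5
G(C) = -28*C (G(C) = 7*(-4*C) = -28*C)
m(U) = sqrt(5 + U)
v(d) = d/2 - sqrt(5 - 28*d)/2 (v(d) = -(sqrt(5 - 28*d) - d)/2 = d/2 - sqrt(5 - 28*d)/2)
v(-1)*X(0, 1) = ((1/2)*(-1) - sqrt(5 - 28*(-1))/2)*5 = (-1/2 - sqrt(5 + 28)/2)*5 = (-1/2 - sqrt(33)/2)*5 = -5/2 - 5*sqrt(33)/2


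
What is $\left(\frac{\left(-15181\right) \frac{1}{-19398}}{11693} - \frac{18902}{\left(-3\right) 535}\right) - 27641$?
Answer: $- \frac{3352782323615179}{121349135490} \approx -27629.0$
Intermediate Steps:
$\left(\frac{\left(-15181\right) \frac{1}{-19398}}{11693} - \frac{18902}{\left(-3\right) 535}\right) - 27641 = \left(\left(-15181\right) \left(- \frac{1}{19398}\right) \frac{1}{11693} - \frac{18902}{-1605}\right) - 27641 = \left(\frac{15181}{19398} \cdot \frac{1}{11693} - - \frac{18902}{1605}\right) - 27641 = \left(\frac{15181}{226820814} + \frac{18902}{1605}\right) - 27641 = \frac{1429130463911}{121349135490} - 27641 = - \frac{3352782323615179}{121349135490}$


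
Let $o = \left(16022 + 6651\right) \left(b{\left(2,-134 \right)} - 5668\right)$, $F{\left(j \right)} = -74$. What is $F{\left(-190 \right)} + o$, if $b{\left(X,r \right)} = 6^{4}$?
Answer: $-99126430$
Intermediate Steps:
$b{\left(X,r \right)} = 1296$
$o = -99126356$ ($o = \left(16022 + 6651\right) \left(1296 - 5668\right) = 22673 \left(-4372\right) = -99126356$)
$F{\left(-190 \right)} + o = -74 - 99126356 = -99126430$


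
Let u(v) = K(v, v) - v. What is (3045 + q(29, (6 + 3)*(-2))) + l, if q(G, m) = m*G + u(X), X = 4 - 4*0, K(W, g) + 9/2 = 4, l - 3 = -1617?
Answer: 1809/2 ≈ 904.50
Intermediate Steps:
l = -1614 (l = 3 - 1617 = -1614)
K(W, g) = -½ (K(W, g) = -9/2 + 4 = -½)
X = 4 (X = 4 + 0 = 4)
u(v) = -½ - v
q(G, m) = -9/2 + G*m (q(G, m) = m*G + (-½ - 1*4) = G*m + (-½ - 4) = G*m - 9/2 = -9/2 + G*m)
(3045 + q(29, (6 + 3)*(-2))) + l = (3045 + (-9/2 + 29*((6 + 3)*(-2)))) - 1614 = (3045 + (-9/2 + 29*(9*(-2)))) - 1614 = (3045 + (-9/2 + 29*(-18))) - 1614 = (3045 + (-9/2 - 522)) - 1614 = (3045 - 1053/2) - 1614 = 5037/2 - 1614 = 1809/2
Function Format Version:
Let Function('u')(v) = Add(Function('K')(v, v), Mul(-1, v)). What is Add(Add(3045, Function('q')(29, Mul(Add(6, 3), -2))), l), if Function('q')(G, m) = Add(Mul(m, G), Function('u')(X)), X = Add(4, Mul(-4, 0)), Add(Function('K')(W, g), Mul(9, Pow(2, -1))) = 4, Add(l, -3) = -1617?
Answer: Rational(1809, 2) ≈ 904.50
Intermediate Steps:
l = -1614 (l = Add(3, -1617) = -1614)
Function('K')(W, g) = Rational(-1, 2) (Function('K')(W, g) = Add(Rational(-9, 2), 4) = Rational(-1, 2))
X = 4 (X = Add(4, 0) = 4)
Function('u')(v) = Add(Rational(-1, 2), Mul(-1, v))
Function('q')(G, m) = Add(Rational(-9, 2), Mul(G, m)) (Function('q')(G, m) = Add(Mul(m, G), Add(Rational(-1, 2), Mul(-1, 4))) = Add(Mul(G, m), Add(Rational(-1, 2), -4)) = Add(Mul(G, m), Rational(-9, 2)) = Add(Rational(-9, 2), Mul(G, m)))
Add(Add(3045, Function('q')(29, Mul(Add(6, 3), -2))), l) = Add(Add(3045, Add(Rational(-9, 2), Mul(29, Mul(Add(6, 3), -2)))), -1614) = Add(Add(3045, Add(Rational(-9, 2), Mul(29, Mul(9, -2)))), -1614) = Add(Add(3045, Add(Rational(-9, 2), Mul(29, -18))), -1614) = Add(Add(3045, Add(Rational(-9, 2), -522)), -1614) = Add(Add(3045, Rational(-1053, 2)), -1614) = Add(Rational(5037, 2), -1614) = Rational(1809, 2)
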